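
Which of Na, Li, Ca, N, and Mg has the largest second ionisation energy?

Consider each +1 ion: Na⁺ is the bare [Ne] core; Li⁺ is the bare [He] core; Ca⁺ still has 1 valence electron; N⁺ still has 4 valence electrons; Mg⁺ still has 1 valence electron.
Core electrons are held far more tightly than valence electrons, so Na and Li top the IE_2 order.
Valence configurations: Ca⁺ [Ar]4s¹, N⁺ [He]2s²2p², Mg⁺ [Ne]3s¹.
Approximate IE_2 values (kJ/mol): Na 4562, Li 7298, Ca 1145, N 2856, Mg 1451.
Hence IE_2: Ca < Mg < N < Na < Li.

Li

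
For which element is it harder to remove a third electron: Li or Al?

Li

IE_3 is the cost of taking one more electron from the +2 cation: Li²⁺ is already 1 electron into the core; Al²⁺ still has 1 valence electron.
Core electrons are held far more tightly than valence electrons, so Li tops the IE_3 order.
Approximate IE_3 values (kJ/mol): Li 11815, Al 2745.
Overall IE_3 order: Al < Li.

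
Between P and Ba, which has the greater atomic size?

P is in period 3, group 15; Ba is in period 6, group 2.
Across a period the added protons contract the valence shell; down a group each new principal shell makes the atom larger.
These span different periods and groups, so the two trends combine.
Ba > P: both effects reinforce here, so Ba is clearly the larger of the two.
Approximate values (pm): P 111, Ba 196.
So Ba has the greater atomic size (Ba > P).

Ba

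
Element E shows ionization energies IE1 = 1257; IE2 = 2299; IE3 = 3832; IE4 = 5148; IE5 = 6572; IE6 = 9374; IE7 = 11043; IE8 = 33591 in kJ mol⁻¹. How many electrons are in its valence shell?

Look for the largest jump between consecutive ionization energies: IE8/IE7 ≈ 3.0, far larger than any earlier ratio.
That jump marks the point where a core electron is being removed. So the atom has 7 valence electrons.

7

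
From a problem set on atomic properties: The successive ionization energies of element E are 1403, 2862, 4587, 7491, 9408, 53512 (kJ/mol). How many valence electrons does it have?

Look for the largest jump between consecutive ionization energies: IE6/IE5 ≈ 5.7, far larger than any earlier ratio.
That jump marks the point where a core electron is being removed. So the atom has 5 valence electrons.

5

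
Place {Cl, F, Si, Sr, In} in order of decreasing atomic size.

Atomic radius shrinks across a period as nuclear charge pulls the same shell inward, and grows down a group as new shells are added.
Here both period and group differ, so the two effects have to be weighed against each other.
Cl > F: Cl sits below F in group 17, so the down-group effect alone puts Cl larger.
Si > Cl: Si lies to the left of Cl in period 3, so the across-period effect alone puts Si larger.
In > Si: both effects reinforce here, so In is clearly the larger of the two.
Sr > In: both are in period 5; the period trend gives Sr the larger value.
Approximate values (pm): F 64, Si 116, Cl 99, Sr 185, In 142.
So from largest to smallest: Sr > In > Si > Cl > F.

Sr > In > Si > Cl > F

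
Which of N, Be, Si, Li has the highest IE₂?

Consider each +1 ion: N⁺ still has 4 valence electrons; Be⁺ still has 1 valence electron; Si⁺ still has 3 valence electrons; Li⁺ is the bare [He] core.
Breaking into a closed-shell core is much more expensive than removing a leftover valence electron — Li has the largest IE_2 here.
Valence configurations: N⁺ [He]2s²2p², Be⁺ [He]2s¹, Si⁺ [Ne]3s²3p¹.
Tabulated IE_2 (kJ/mol): N 2856, Be 1757, Si 1577, Li 7298.
Overall IE_2 order: Si < Be < N < Li.

Li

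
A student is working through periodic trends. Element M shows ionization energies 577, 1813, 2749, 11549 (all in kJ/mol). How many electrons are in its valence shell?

3

Look for the largest jump between consecutive ionization energies: IE4/IE3 ≈ 4.2, far larger than any earlier ratio.
That jump marks the point where a core electron is being removed. So the atom has 3 valence electrons.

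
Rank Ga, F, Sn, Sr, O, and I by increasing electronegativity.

O is in period 2, group 16; F is in period 2, group 17; Ga is in period 4, group 13; Sr is in period 5, group 2; Sn is in period 5, group 14; I is in period 5, group 17.
Electronegativity increases across a period and decreases down a group, tracking effective nuclear charge and atomic size.
Neither a single period nor a single group — weigh both effects.
Ga > Sr: both effects reinforce here, so Ga is clearly the higher of the two.
Sn > Ga: the two effects oppose for this pair; the across-period effect wins (1.96 vs 1.81).
I > Sn: both are in period 5; the period trend gives I the larger value.
O > I: the two effects oppose for this pair; the down-group effect wins (3.44 vs 2.66).
F > O: both are in period 2; the period trend gives F the larger value.
Approximate values (Pauling): O 3.44, F 3.98, Ga 1.81, Sr 0.95, Sn 1.96, I 2.66.
So from lowest to highest: Sr < Ga < Sn < I < O < F.

Sr < Ga < Sn < I < O < F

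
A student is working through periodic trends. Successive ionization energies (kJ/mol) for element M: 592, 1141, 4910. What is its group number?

Group 2

Look for the largest jump between consecutive ionization energies: IE3/IE2 ≈ 4.3, far larger than any earlier ratio.
That jump marks the point where a core electron is being removed. So the atom has 2 valence electrons.
A main-group element with 2 valence electrons is in group 2.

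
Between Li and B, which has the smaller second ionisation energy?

B

The second ionization energy removes an electron from the +1 ion. For each element: Li⁺ is the bare [He] core; B⁺ still has 2 valence electrons.
Core electrons are held far more tightly than valence electrons, so Li tops the IE_2 order.
The numbers (kJ/mol): Li 7298, B 2427.
Hence IE_2: B < Li.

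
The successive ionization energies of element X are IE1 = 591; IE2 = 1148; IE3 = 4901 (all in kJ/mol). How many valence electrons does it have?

2

Look for the largest jump between consecutive ionization energies: IE3/IE2 ≈ 4.3, far larger than any earlier ratio.
That jump marks the point where a core electron is being removed. So the atom has 2 valence electrons.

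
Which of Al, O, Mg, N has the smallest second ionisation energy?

Mg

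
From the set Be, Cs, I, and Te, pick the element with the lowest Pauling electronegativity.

Cs

Be is in period 2, group 2; Te is in period 5, group 16; I is in period 5, group 17; Cs is in period 6, group 1.
Electronegativity increases across a period and decreases down a group, tracking effective nuclear charge and atomic size.
These span different periods and groups, so the two trends combine.
Be > Cs: relative to Cs, both the across-period and down-group shifts push Be's electronegativity up.
Te > Be: period and group pull opposite ways; the across-period shift dominates (2.10 vs 1.57).
I > Te: I lies to the right of Te in period 5, so the across-period effect alone puts I higher.
For reference (Pauling): Be 1.57, Te 2.10, I 2.66, Cs 0.79.
The lowest Pauling electronegativity among these belongs to Cs.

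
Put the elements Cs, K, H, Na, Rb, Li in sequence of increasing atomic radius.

Moving right in a period, electrons are added to the same shell under a stronger nuclear pull, so atoms get smaller; moving down, a new shell is opened and atoms get larger.
All are in group 1, so atomic radius increases down the group.
So from smallest to largest: H < Li < Na < K < Rb < Cs.

H < Li < Na < K < Rb < Cs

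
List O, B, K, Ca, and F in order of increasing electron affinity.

Ca, B, K, O, F

B is in period 2, group 13; O is in period 2, group 16; F is in period 2, group 17; K is in period 4, group 1; Ca is in period 4, group 2.
EA tends to increase across a period and decrease down a group, though the pattern is less regular than for IE or radius.
Here both period and group differ, so the two effects have to be weighed against each other.
B > Ca: relative to Ca, both the across-period and down-group shifts push B's electron affinity up.
K > B: this pair runs against the simple trend — see the exception note.
O > K: both effects reinforce here, so O is clearly the higher of the two.
F > O: both are in period 2; the period trend gives F the larger value.
Note the exception: K has a higher electron affinity than B, contrary to the simple trend — B's ns²np¹ configuration gives only a small electron affinity — the sparsely filled np subshell binds an added electron weakly.
Note the exception: K has a higher electron affinity than Ca, contrary to the simple trend — adding an electron to Ca (ns²) has to open a new, higher-energy np subshell, which is unfavourable.
For reference (kJ/mol): B 27, O 141, F 328, K 48, Ca 2.
So from lowest to highest: Ca < B < K < O < F.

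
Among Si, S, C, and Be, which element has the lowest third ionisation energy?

Si

IE_3 is the cost of taking one more electron from the +2 cation: Si²⁺ still has 2 valence electrons; S²⁺ still has 4 valence electrons; C²⁺ still has 2 valence electrons; Be²⁺ is the bare [He] core.
Core electrons are held far more tightly than valence electrons, so Be tops the IE_3 order.
Valence configurations: Si²⁺ [Ne]3s², S²⁺ [Ne]3s²3p², C²⁺ [He]2s².
The numbers (kJ/mol): Si 3232, S 3357, C 4620, Be 14849.
So the third ionization energies run Si < S < C < Be.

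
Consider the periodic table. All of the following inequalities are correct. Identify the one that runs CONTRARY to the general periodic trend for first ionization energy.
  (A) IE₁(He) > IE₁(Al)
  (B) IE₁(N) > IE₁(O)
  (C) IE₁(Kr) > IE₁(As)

The general trend: first ionization energy increases across a period and decreases down a group.
(A) He (period 1, group 18) vs Al (period 3, group 13): the stated order agrees with the simple trend.
(B) N (period 2, group 15) vs O (period 2, group 16): the stated order contradicts the simple trend.
(C) Kr (period 4, group 18) vs As (period 4, group 15): the stated order agrees with the simple trend.
The exception is (B): pairing an electron in O's 2p⁴ costs repulsion energy, so O ionizes more easily than half-filled N (2p³).

(B)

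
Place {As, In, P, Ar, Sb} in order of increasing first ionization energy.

Removing the outermost electron gets harder across a period and easier down a group.
These span different periods and groups, so the two trends combine.
Sb > In: Sb lies to the right of In in period 5, so the across-period effect alone puts Sb higher.
As > Sb: they share group 15; the group trend gives As the larger value.
P > As: they share group 15; the group trend gives P the larger value.
Ar > P: Ar lies to the right of P in period 3, so the across-period effect alone puts Ar higher.
Tabulated first ionization energy (kJ/mol): P 1012, Ar 1521, As 947, In 558, Sb 831.
So from lowest to highest: In < Sb < As < P < Ar.

In, Sb, As, P, Ar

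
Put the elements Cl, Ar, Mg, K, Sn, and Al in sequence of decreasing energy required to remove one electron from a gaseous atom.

Ar > Cl > Mg > Sn > Al > K

Mg is in period 3, group 2; Al is in period 3, group 13; Cl is in period 3, group 17; Ar is in period 3, group 18; K is in period 4, group 1; Sn is in period 5, group 14.
Removing the outermost electron gets harder across a period and easier down a group.
Neither a single period nor a single group — weigh both effects.
Al > K: both effects reinforce here, so Al is clearly the higher of the two.
Sn > Al: the two effects oppose for this pair; the across-period effect wins (709 vs 578 kJ/mol).
Mg > Sn: the two effects oppose for this pair; the down-group effect wins (738 vs 709 kJ/mol).
Cl > Mg: both are in period 3; the period trend gives Cl the larger value.
Ar > Cl: Ar lies to the right of Cl in period 3, so the across-period effect alone puts Ar higher.
Note the exception: Mg has a higher first ionization energy than Al, contrary to the simple trend — Al's single 3p electron is easier to remove than one from Mg's filled 3s².
Tabulated first ionization energy (kJ/mol): Mg 738, Al 578, Cl 1251, Ar 1521, K 419, Sn 709.
So from highest to lowest: Ar > Cl > Mg > Sn > Al > K.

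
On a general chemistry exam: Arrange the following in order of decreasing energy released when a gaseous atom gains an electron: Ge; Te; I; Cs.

I, Te, Ge, Cs

Ge is in period 4, group 14; Te is in period 5, group 16; I is in period 5, group 17; Cs is in period 6, group 1.
Adding an electron releases more energy for atoms nearer the top right (short of the noble gases).
These span different periods and groups, so the two trends combine.
Ge > Cs: relative to Cs, both the across-period and down-group shifts push Ge's electron affinity up.
Te > Ge: the two effects oppose for this pair; the across-period effect wins (190 vs 119 kJ/mol).
I > Te: both are in period 5; the period trend gives I the larger value.
Approximate values (kJ/mol): Ge 119, Te 190, I 295, Cs 46.
So from highest to lowest: I > Te > Ge > Cs.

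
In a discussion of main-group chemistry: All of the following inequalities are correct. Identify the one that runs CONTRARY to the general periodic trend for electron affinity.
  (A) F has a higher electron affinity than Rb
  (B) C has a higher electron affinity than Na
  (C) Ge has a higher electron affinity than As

(C)

The general trend: electron affinity increases across a period and decreases down a group.
(A) F (period 2, group 17) vs Rb (period 5, group 1): the stated order agrees with the simple trend.
(B) C (period 2, group 14) vs Na (period 3, group 1): the stated order agrees with the simple trend.
(C) Ge (period 4, group 14) vs As (period 4, group 15): the stated order contradicts the simple trend.
The exception is (C): adding an electron to As's half-filled 4p³ is unfavourable, so Ge (4p²) has the more exothermic EA.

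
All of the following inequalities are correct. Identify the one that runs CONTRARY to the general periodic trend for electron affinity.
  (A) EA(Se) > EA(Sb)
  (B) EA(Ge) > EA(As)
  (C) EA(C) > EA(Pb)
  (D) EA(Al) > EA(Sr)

The general trend: electron affinity increases across a period and decreases down a group.
(A) Se (period 4, group 16) vs Sb (period 5, group 15): the stated order agrees with the simple trend.
(B) Ge (period 4, group 14) vs As (period 4, group 15): the stated order contradicts the simple trend.
(C) C (period 2, group 14) vs Pb (period 6, group 14): the stated order agrees with the simple trend.
(D) Al (period 3, group 13) vs Sr (period 5, group 2): the stated order agrees with the simple trend.
The exception is (B): adding an electron to As's half-filled 4p³ is unfavourable, so Ge (4p²) has the more exothermic EA.

(B)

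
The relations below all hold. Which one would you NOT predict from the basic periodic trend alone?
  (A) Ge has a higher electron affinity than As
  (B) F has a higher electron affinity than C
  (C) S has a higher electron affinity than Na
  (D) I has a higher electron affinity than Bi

The general trend: electron affinity increases across a period and decreases down a group.
(A) Ge (period 4, group 14) vs As (period 4, group 15): the stated order contradicts the simple trend.
(B) F (period 2, group 17) vs C (period 2, group 14): the stated order agrees with the simple trend.
(C) S (period 3, group 16) vs Na (period 3, group 1): the stated order agrees with the simple trend.
(D) I (period 5, group 17) vs Bi (period 6, group 15): the stated order agrees with the simple trend.
The exception is (A): adding an electron to As's half-filled 4p³ is unfavourable, so Ge (4p²) has the more exothermic EA.

(A)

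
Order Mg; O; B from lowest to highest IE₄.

Consider each +3 ion: Mg³⁺ is already 1 electron into the core; O³⁺ still has 3 valence electrons; B³⁺ is the bare [He] core.
Pulling an electron out of a noble-gas core costs far more than removing a remaining valence electron, so Mg and B sit at the high end of IE_4.
Approximate IE_4 values (kJ/mol): Mg 10543, O 7469, B 25026.
Hence IE_4: O < Mg < B.

O, Mg, B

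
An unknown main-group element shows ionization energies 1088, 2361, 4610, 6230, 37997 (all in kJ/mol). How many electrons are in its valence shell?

Look for the largest jump between consecutive ionization energies: IE5/IE4 ≈ 6.1, far larger than any earlier ratio.
That jump marks the point where a core electron is being removed. So the atom has 4 valence electrons.

4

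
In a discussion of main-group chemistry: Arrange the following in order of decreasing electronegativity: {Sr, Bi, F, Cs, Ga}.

F, Bi, Ga, Sr, Cs

Electronegativity increases across a period and decreases down a group, tracking effective nuclear charge and atomic size.
Neither a single period nor a single group — weigh both effects.
Sr > Cs: relative to Cs, both the across-period and down-group shifts push Sr's electronegativity up.
Ga > Sr: both effects reinforce here, so Ga is clearly the higher of the two.
Bi > Ga: the two effects oppose for this pair; the across-period effect wins (2.02 vs 1.81).
F > Bi: relative to Bi, both the across-period and down-group shifts push F's electronegativity up.
Approximate values (Pauling): F 3.98, Ga 1.81, Sr 0.95, Cs 0.79, Bi 2.02.
So from highest to lowest: F > Bi > Ga > Sr > Cs.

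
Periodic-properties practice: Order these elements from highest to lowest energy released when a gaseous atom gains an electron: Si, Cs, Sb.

Si, Sb, Cs

Si is in period 3, group 14; Sb is in period 5, group 15; Cs is in period 6, group 1.
Adding an electron releases more energy for atoms nearer the top right (short of the noble gases).
Neither a single period nor a single group — weigh both effects.
Sb > Cs: relative to Cs, both the across-period and down-group shifts push Sb's electron affinity up.
Si > Sb: period and group pull opposite ways; the down-group shift dominates (134 vs 103 kJ/mol).
Tabulated electron affinity (kJ/mol): Si 134, Sb 103, Cs 46.
So from highest to lowest: Si > Sb > Cs.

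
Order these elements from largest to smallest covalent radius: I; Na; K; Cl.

K > Na > I > Cl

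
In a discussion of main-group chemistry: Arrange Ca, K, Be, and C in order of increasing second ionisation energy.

Ca < Be < C < K

IE_2 is the cost of taking one more electron from the +1 cation: Ca⁺ still has 1 valence electron; K⁺ is the bare [Ar] core; Be⁺ still has 1 valence electron; C⁺ still has 3 valence electrons.
Breaking into a closed-shell core is much more expensive than removing a leftover valence electron — K has the largest IE_2 here.
Valence configurations: Ca⁺ [Ar]4s¹, Be⁺ [He]2s¹, C⁺ [He]2s²2p¹.
Approximate IE_2 values (kJ/mol): Ca 1145, K 3052, Be 1757, C 2353.
So the second ionization energies run Ca < Be < C < K.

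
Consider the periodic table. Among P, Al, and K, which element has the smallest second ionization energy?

After 1 electron has been removed, what remains? P⁺ still has 4 valence electrons; Al⁺ still has 2 valence electrons; K⁺ is the bare [Ar] core.
Pulling an electron out of a noble-gas core costs far more than removing a remaining valence electron, so K sits at the high end of IE_2.
Valence configurations: P⁺ [Ne]3s²3p², Al⁺ [Ne]3s².
Tabulated IE_2 (kJ/mol): P 1907, Al 1817, K 3052.
Overall IE_2 order: Al < P < K.

Al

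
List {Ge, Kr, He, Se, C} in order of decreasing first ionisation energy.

He is in period 1, group 18; C is in period 2, group 14; Ge is in period 4, group 14; Se is in period 4, group 16; Kr is in period 4, group 18.
Across a period the outer electron is held more tightly (higher IE₁); down a group it sits in a higher shell, more shielded, and comes off more easily.
Neither a single period nor a single group — weigh both effects.
Se > Ge: both are in period 4; the period trend gives Se the larger value.
C > Se: period and group pull opposite ways; the down-group shift dominates (1086 vs 941 kJ/mol).
Kr > C: the two effects oppose for this pair; the across-period effect wins (1351 vs 1086 kJ/mol).
He > Kr: they share group 18; the group trend gives He the larger value.
Tabulated first ionization energy (kJ/mol): He 2372, C 1086, Ge 762, Se 941, Kr 1351.
So from highest to lowest: He > Kr > C > Se > Ge.

He, Kr, C, Se, Ge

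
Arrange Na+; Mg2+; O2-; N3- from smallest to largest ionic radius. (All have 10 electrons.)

Mg2+ < Na+ < O2- < N3-

All of these have 10 electrons, so size is governed by nuclear charge alone: the more protons, the stronger the pull on the same electron cloud, and the smaller the ion.
Nuclear charges: Mg2+ (Z=12), Na+ (Z=11), O2- (Z=8), N3- (Z=7).
Smallest to largest: Mg2+ < Na+ < O2- < N3-.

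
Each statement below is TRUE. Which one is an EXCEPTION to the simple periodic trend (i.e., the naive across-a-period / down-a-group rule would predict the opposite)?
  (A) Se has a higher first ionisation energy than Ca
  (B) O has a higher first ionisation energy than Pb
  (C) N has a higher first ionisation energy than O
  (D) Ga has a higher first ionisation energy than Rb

(C)

The general trend: first ionisation energy increases across a period and decreases down a group.
(A) Se (period 4, group 16) vs Ca (period 4, group 2): the stated order agrees with the simple trend.
(B) O (period 2, group 16) vs Pb (period 6, group 14): the stated order agrees with the simple trend.
(C) N (period 2, group 15) vs O (period 2, group 16): the stated order contradicts the simple trend.
(D) Ga (period 4, group 13) vs Rb (period 5, group 1): the stated order agrees with the simple trend.
The exception is (C): pairing an electron in O's 2p⁴ costs repulsion energy, so O ionizes more easily than half-filled N (2p³).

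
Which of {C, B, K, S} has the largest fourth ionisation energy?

B

The fourth ionization energy removes an electron from the +3 ion. For each element: C³⁺ still has 1 valence electron; B³⁺ is the bare [He] core; K³⁺ is already 2 electrons into the core; S³⁺ still has 3 valence electrons.
Usually core removal costs more than valence removal, but here the competition is close: a tightly held n=2 valence electron can cost more to remove than an n=3 core electron, so the actual values have to decide it.
Valence configurations: C³⁺ [He]2s¹, S³⁺ [Ne]3s²3p¹.
Approximate IE_4 values (kJ/mol): C 6223, B 25026, K 5877, S 4556.
Overall IE_4 order: S < K < C < B.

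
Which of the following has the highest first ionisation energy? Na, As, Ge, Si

Na is in period 3, group 1; Si is in period 3, group 14; Ge is in period 4, group 14; As is in period 4, group 15.
IE₁ increases left→right with effective nuclear charge and decreases top→bottom as the valence shell moves farther out.
Neither a single period nor a single group — weigh both effects.
Ge > Na: the two effects oppose for this pair; the across-period effect wins (762 vs 496 kJ/mol).
Si > Ge: they share group 14; the group trend gives Si the larger value.
As > Si: the two effects oppose for this pair; the across-period effect wins (947 vs 786 kJ/mol).
Tabulated first ionization energy (kJ/mol): Na 496, Si 786, Ge 762, As 947.
The highest first ionisation energy among these belongs to As.

As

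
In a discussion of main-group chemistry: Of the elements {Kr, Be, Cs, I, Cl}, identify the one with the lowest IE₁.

Cs

Be is in period 2, group 2; Cl is in period 3, group 17; Kr is in period 4, group 18; I is in period 5, group 17; Cs is in period 6, group 1.
Removing the outermost electron gets harder across a period and easier down a group.
Neither a single period nor a single group — weigh both effects.
Be > Cs: relative to Cs, both the across-period and down-group shifts push Be's first ionization energy up.
I > Be: period and group pull opposite ways; the across-period shift dominates (1008 vs 900 kJ/mol).
Cl > I: they share group 17; the group trend gives Cl the larger value.
Kr > Cl: period and group pull opposite ways; the across-period shift dominates (1351 vs 1251 kJ/mol).
Approximate values (kJ/mol): Be 900, Cl 1251, Kr 1351, I 1008, Cs 376.
The lowest IE₁ among these belongs to Cs.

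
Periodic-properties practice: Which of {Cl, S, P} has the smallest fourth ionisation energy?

IE_4 is the cost of taking one more electron from the +3 cation: Cl³⁺ still has 4 valence electrons; S³⁺ still has 3 valence electrons; P³⁺ still has 2 valence electrons.
All are still removing valence electrons, so compare the +3 ions as you would atoms: IE_4 generally rises across a period (higher Z_eff) and falls down a group (larger shell), subject to the usual subshell exceptions.
Valence configurations: Cl³⁺ [Ne]3s²3p², S³⁺ [Ne]3s²3p¹, P³⁺ [Ne]3s².
S³⁺ loses a lone 3p electron whereas P³⁺ must break into a filled 3s² pair, so IE_4(P) > IE_4(S) even though S has the higher nuclear charge.
Approximate IE_4 values (kJ/mol): Cl 5159, S 4556, P 4964.
Hence IE_4: S < P < Cl.

S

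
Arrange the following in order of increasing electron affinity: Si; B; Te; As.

B is in period 2, group 13; Si is in period 3, group 14; As is in period 4, group 15; Te is in period 5, group 16.
Atoms with high Z_eff and room in the valence shell (especially the halogens) have the most exothermic electron affinities.
These sit on a diagonal, where the across-period and down-group effects partly cancel.
As > B: the two effects oppose for this pair; the across-period effect wins (78 vs 27 kJ/mol).
Si > As: the two effects oppose for this pair; the down-group effect wins (134 vs 78 kJ/mol).
Te > Si: the two effects oppose for this pair; the across-period effect wins (190 vs 134 kJ/mol).
Tabulated electron affinity (kJ/mol): B 27, Si 134, As 78, Te 190.
So from lowest to highest: B < As < Si < Te.

B < As < Si < Te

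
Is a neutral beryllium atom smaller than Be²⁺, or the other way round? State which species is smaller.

Forming Be²⁺ removes 2 electrons from Be. Fewer electrons for the same nuclear charge means less shielding and a higher Z_eff on the remaining electrons, and for main-group metals the entire outer shell is lost.
A cation is smaller than its parent atom: Be²⁺ < Be.

Be²⁺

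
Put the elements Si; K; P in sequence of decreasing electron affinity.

Si > P > K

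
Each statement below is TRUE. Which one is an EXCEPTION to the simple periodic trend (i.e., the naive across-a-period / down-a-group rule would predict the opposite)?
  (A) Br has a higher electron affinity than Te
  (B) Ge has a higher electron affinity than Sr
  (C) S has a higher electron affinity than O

(C)

The general trend: electron affinity increases across a period and decreases down a group.
(A) Br (period 4, group 17) vs Te (period 5, group 16): the stated order agrees with the simple trend.
(B) Ge (period 4, group 14) vs Sr (period 5, group 2): the stated order agrees with the simple trend.
(C) S (period 3, group 16) vs O (period 2, group 16): the stated order contradicts the simple trend.
The exception is (C): the compact 2p subshell of O repels the added electron more than S's larger 3p does.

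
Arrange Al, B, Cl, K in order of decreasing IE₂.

K > B > Cl > Al

IE_2 is the cost of taking one more electron from the +1 cation: Al⁺ still has 2 valence electrons; B⁺ still has 2 valence electrons; Cl⁺ still has 6 valence electrons; K⁺ is the bare [Ar] core.
Breaking into a closed-shell core is much more expensive than removing a leftover valence electron — K has the largest IE_2 here.
Valence configurations: Al⁺ [Ne]3s², B⁺ [He]2s², Cl⁺ [Ne]3s²3p⁴.
Tabulated IE_2 (kJ/mol): Al 1817, B 2427, Cl 2298, K 3052.
So the second ionization energies run Al < Cl < B < K.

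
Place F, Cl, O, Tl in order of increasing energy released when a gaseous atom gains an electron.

Tl < O < F < Cl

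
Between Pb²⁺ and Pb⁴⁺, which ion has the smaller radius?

Pb⁴⁺

Both ions have Z = 82 protons, but Pb⁴⁺ has lost more electrons, so its remaining electrons feel a larger effective nuclear charge per electron and are pulled in more tightly.
Higher positive charge → smaller ion, so Pb²⁺ > Pb⁴⁺.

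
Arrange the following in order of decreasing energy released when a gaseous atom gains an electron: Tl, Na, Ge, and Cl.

EA tends to increase across a period and decrease down a group, though the pattern is less regular than for IE or radius.
Here both period and group differ, so the two effects have to be weighed against each other.
Na > Tl: period and group pull opposite ways; the down-group shift dominates (53 vs 19 kJ/mol).
Ge > Na: the two effects oppose for this pair; the across-period effect wins (119 vs 53 kJ/mol).
Cl > Ge: relative to Ge, both the across-period and down-group shifts push Cl's electron affinity up.
Tabulated electron affinity (kJ/mol): Na 53, Cl 349, Ge 119, Tl 19.
So from highest to lowest: Cl > Ge > Na > Tl.

Cl, Ge, Na, Tl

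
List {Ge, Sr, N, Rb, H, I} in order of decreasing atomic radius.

H is in period 1, group 1; N is in period 2, group 15; Ge is in period 4, group 14; Rb is in period 5, group 1; Sr is in period 5, group 2; I is in period 5, group 17.
Moving right in a period, electrons are added to the same shell under a stronger nuclear pull, so atoms get smaller; moving down, a new shell is opened and atoms get larger.
These span different periods and groups, so the two trends combine.
N > H: period and group pull opposite ways; the down-group shift dominates (71 vs 32 pm).
Ge > N: both effects reinforce here, so Ge is clearly the larger of the two.
I > Ge: period and group pull opposite ways; the down-group shift dominates (133 vs 121 pm).
Sr > I: Sr lies to the left of I in period 5, so the across-period effect alone puts Sr larger.
Rb > Sr: both are in period 5; the period trend gives Rb the larger value.
Approximate values (pm): H 32, N 71, Ge 121, Rb 210, Sr 185, I 133.
So from largest to smallest: Rb > Sr > I > Ge > N > H.

Rb > Sr > I > Ge > N > H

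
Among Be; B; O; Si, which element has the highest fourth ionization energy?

B

IE_4 is the cost of taking one more electron from the +3 cation: Be³⁺ is already 1 electron into the core; B³⁺ is the bare [He] core; O³⁺ still has 3 valence electrons; Si³⁺ still has 1 valence electron.
Breaking into a closed-shell core is much more expensive than removing a leftover valence electron — Be and B have the largest IE_4 here.
Valence configurations: O³⁺ [He]2s²2p¹, Si³⁺ [Ne]3s¹.
Approximate IE_4 values (kJ/mol): Be 21007, B 25026, O 7469, Si 4356.
Hence IE_4: Si < O < Be < B.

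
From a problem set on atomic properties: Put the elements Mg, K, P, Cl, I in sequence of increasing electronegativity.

Mg is in period 3, group 2; P is in period 3, group 15; Cl is in period 3, group 17; K is in period 4, group 1; I is in period 5, group 17.
Atoms toward the upper right of the periodic table pull bonding electrons most strongly.
Here both period and group differ, so the two effects have to be weighed against each other.
Mg > K: both effects reinforce here, so Mg is clearly the higher of the two.
P > Mg: P lies to the right of Mg in period 3, so the across-period effect alone puts P higher.
I > P: period and group pull opposite ways; the across-period shift dominates (2.66 vs 2.19).
Cl > I: Cl sits above I in group 17, so the down-group effect alone puts Cl higher.
For reference (Pauling): Mg 1.31, P 2.19, Cl 3.16, K 0.82, I 2.66.
So from lowest to highest: K < Mg < P < I < Cl.

K < Mg < P < I < Cl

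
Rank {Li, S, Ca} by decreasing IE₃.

Li > Ca > S

Consider each +2 ion: Li²⁺ is already 1 electron into the core; S²⁺ still has 4 valence electrons; Ca²⁺ is the bare [Ar] core.
Breaking into a closed-shell core is much more expensive than removing a leftover valence electron — Ca and Li have the largest IE_3 here.
The numbers (kJ/mol): Li 11815, S 3357, Ca 4912.
So the third ionization energies run S < Ca < Li.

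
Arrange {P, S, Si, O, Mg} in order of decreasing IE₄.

After 3 electrons have been removed, what remains? P³⁺ still has 2 valence electrons; S³⁺ still has 3 valence electrons; Si³⁺ still has 1 valence electron; O³⁺ still has 3 valence electrons; Mg³⁺ is already 1 electron into the core.
Breaking into a closed-shell core is much more expensive than removing a leftover valence electron — Mg has the largest IE_4 here.
Valence configurations: P³⁺ [Ne]3s², S³⁺ [Ne]3s²3p¹, Si³⁺ [Ne]3s¹, O³⁺ [He]2s²2p¹.
S³⁺ loses a lone 3p electron whereas P³⁺ must break into a filled 3s² pair, so IE_4(P) > IE_4(S) even though S has the higher nuclear charge.
Approximate IE_4 values (kJ/mol): P 4964, S 4556, Si 4356, O 7469, Mg 10543.
Overall IE_4 order: Si < S < P < O < Mg.

Mg > O > P > S > Si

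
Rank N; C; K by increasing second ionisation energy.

C < N < K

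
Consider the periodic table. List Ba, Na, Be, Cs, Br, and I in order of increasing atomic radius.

Be is in period 2, group 2; Na is in period 3, group 1; Br is in period 4, group 17; I is in period 5, group 17; Cs is in period 6, group 1; Ba is in period 6, group 2.
Across a period the added protons contract the valence shell; down a group each new principal shell makes the atom larger.
Here both period and group differ, so the two effects have to be weighed against each other.
Br > Be: the two effects oppose for this pair; the down-group effect wins (114 vs 102 pm).
I > Br: they share group 17; the group trend gives I the larger value.
Na > I: the two effects oppose for this pair; the across-period effect wins (155 vs 133 pm).
Ba > Na: the two effects oppose for this pair; the down-group effect wins (196 vs 155 pm).
Cs > Ba: Cs lies to the left of Ba in period 6, so the across-period effect alone puts Cs larger.
Tabulated atomic radius (pm): Be 102, Na 155, Br 114, I 133, Cs 232, Ba 196.
So from smallest to largest: Be < Br < I < Na < Ba < Cs.

Be < Br < I < Na < Ba < Cs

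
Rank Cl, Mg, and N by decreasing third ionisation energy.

IE_3 is the cost of taking one more electron from the +2 cation: Cl²⁺ still has 5 valence electrons; Mg²⁺ is the bare [Ne] core; N²⁺ still has 3 valence electrons.
Core electrons are held far more tightly than valence electrons, so Mg tops the IE_3 order.
Valence configurations: Cl²⁺ [Ne]3s²3p³, N²⁺ [He]2s²2p¹.
Approximate IE_3 values (kJ/mol): Cl 3822, Mg 7733, N 4578.
Hence IE_3: Cl < N < Mg.

Mg > N > Cl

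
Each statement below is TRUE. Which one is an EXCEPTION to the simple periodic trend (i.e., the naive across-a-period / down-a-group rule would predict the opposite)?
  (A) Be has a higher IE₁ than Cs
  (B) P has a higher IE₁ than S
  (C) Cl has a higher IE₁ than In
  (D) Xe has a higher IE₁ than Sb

The general trend: IE₁ increases across a period and decreases down a group.
(A) Be (period 2, group 2) vs Cs (period 6, group 1): the stated order agrees with the simple trend.
(B) P (period 3, group 15) vs S (period 3, group 16): the stated order contradicts the simple trend.
(C) Cl (period 3, group 17) vs In (period 5, group 13): the stated order agrees with the simple trend.
(D) Xe (period 5, group 18) vs Sb (period 5, group 15): the stated order agrees with the simple trend.
The exception is (B): S (3p⁴) ionizes more easily than half-filled P (3p³) because the paired 3p electron in S is pushed out by e⁻–e⁻ repulsion.

(B)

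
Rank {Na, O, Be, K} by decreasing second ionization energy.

Na > O > K > Be

The second ionization energy removes an electron from the +1 ion. For each element: Na⁺ is the bare [Ne] core; O⁺ still has 5 valence electrons; Be⁺ still has 1 valence electron; K⁺ is the bare [Ar] core.
Usually core removal costs more than valence removal, but here the competition is close: a tightly held n=2 valence electron can cost more to remove than an n=3 core electron, so the actual values have to decide it.
Valence configurations: O⁺ [He]2s²2p³, Be⁺ [He]2s¹.
Tabulated IE_2 (kJ/mol): Na 4562, O 3388, Be 1757, K 3052.
Overall IE_2 order: Be < K < O < Na.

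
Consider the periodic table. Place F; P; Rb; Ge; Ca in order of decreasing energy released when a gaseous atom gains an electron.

F > Ge > P > Rb > Ca

Adding an electron releases more energy for atoms nearer the top right (short of the noble gases).
Neither a single period nor a single group — weigh both effects.
Rb > Ca: this pair runs against the simple trend — see the exception note.
P > Rb: both effects reinforce here, so P is clearly the higher of the two.
Ge > P: this pair runs against the simple trend — see the exception note.
F > Ge: relative to Ge, both the across-period and down-group shifts push F's electron affinity up.
Note the exception: Rb has a higher electron affinity than Ca, contrary to the simple trend — adding an electron to Ca (ns²) has to open a new, higher-energy np subshell, which is unfavourable.
Note the exception: Ge has a higher electron affinity than P, contrary to the simple trend — adding an electron to P's half-filled np³ subshell costs electron-pairing energy.
Approximate values (kJ/mol): F 328, P 72, Ca 2, Ge 119, Rb 47.
So from highest to lowest: F > Ge > P > Rb > Ca.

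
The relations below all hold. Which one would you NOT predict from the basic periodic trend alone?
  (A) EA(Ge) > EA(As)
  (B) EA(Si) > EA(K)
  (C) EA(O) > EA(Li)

The general trend: electron affinity increases across a period and decreases down a group.
(A) Ge (period 4, group 14) vs As (period 4, group 15): the stated order contradicts the simple trend.
(B) Si (period 3, group 14) vs K (period 4, group 1): the stated order agrees with the simple trend.
(C) O (period 2, group 16) vs Li (period 2, group 1): the stated order agrees with the simple trend.
The exception is (A): adding an electron to As's half-filled 4p³ is unfavourable, so Ge (4p²) has the more exothermic EA.

(A)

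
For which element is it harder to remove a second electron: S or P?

S

Consider each +1 ion: S⁺ still has 5 valence electrons; P⁺ still has 4 valence electrons.
All are still removing valence electrons, so compare the +1 ions as you would atoms: IE_2 generally rises across a period (higher Z_eff) and falls down a group (larger shell), subject to the usual subshell exceptions.
Valence configurations: S⁺ [Ne]3s²3p³, P⁺ [Ne]3s²3p².
Approximate IE_2 values (kJ/mol): S 2252, P 1907.
So the second ionization energies run P < S.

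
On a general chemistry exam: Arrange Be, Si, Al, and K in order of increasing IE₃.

Consider each +2 ion: Be²⁺ is the bare [He] core; Si²⁺ still has 2 valence electrons; Al²⁺ still has 1 valence electron; K²⁺ is already 1 electron into the core.
Breaking into a closed-shell core is much more expensive than removing a leftover valence electron — K and Be have the largest IE_3 here.
Valence configurations: Si²⁺ [Ne]3s², Al²⁺ [Ne]3s¹.
Approximate IE_3 values (kJ/mol): Be 14849, Si 3232, Al 2745, K 4420.
Hence IE_3: Al < Si < K < Be.

Al < Si < K < Be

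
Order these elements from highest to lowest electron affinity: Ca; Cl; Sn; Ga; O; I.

Cl, I, O, Sn, Ga, Ca

O is in period 2, group 16; Cl is in period 3, group 17; Ca is in period 4, group 2; Ga is in period 4, group 13; Sn is in period 5, group 14; I is in period 5, group 17.
Atoms with high Z_eff and room in the valence shell (especially the halogens) have the most exothermic electron affinities.
These span different periods and groups, so the two trends combine.
Ga > Ca: both are in period 4; the period trend gives Ga the larger value.
Sn > Ga: period and group pull opposite ways; the across-period shift dominates (107 vs 29 kJ/mol).
O > Sn: relative to Sn, both the across-period and down-group shifts push O's electron affinity up.
I > O: period and group pull opposite ways; the across-period shift dominates (295 vs 141 kJ/mol).
Cl > I: Cl sits above I in group 17, so the down-group effect alone puts Cl higher.
For reference (kJ/mol): O 141, Cl 349, Ca 2, Ga 29, Sn 107, I 295.
So from highest to lowest: Cl > I > O > Sn > Ga > Ca.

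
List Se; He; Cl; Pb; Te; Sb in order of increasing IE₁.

Pb < Sb < Te < Se < Cl < He

He is in period 1, group 18; Cl is in period 3, group 17; Se is in period 4, group 16; Sb is in period 5, group 15; Te is in period 5, group 16; Pb is in period 6, group 14.
Removing the outermost electron gets harder across a period and easier down a group.
These span different periods and groups, so the two trends combine.
Sb > Pb: relative to Pb, both the across-period and down-group shifts push Sb's first ionization energy up.
Te > Sb: Te lies to the right of Sb in period 5, so the across-period effect alone puts Te higher.
Se > Te: Se sits above Te in group 16, so the down-group effect alone puts Se higher.
Cl > Se: both effects reinforce here, so Cl is clearly the higher of the two.
He > Cl: relative to Cl, both the across-period and down-group shifts push He's first ionization energy up.
Approximate values (kJ/mol): He 2372, Cl 1251, Se 941, Sb 831, Te 869, Pb 716.
So from lowest to highest: Pb < Sb < Te < Se < Cl < He.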